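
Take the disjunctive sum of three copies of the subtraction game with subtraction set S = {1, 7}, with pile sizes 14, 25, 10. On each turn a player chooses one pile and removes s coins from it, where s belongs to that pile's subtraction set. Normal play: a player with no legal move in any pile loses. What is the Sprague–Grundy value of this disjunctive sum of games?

All piles use S = {1, 7}:
n :  0  1  2  3  4  5  6  7  8  9 10 11 12 13 14 15 16 17 18 19 20 21 22 23 24 25
G :  0  1  0  1  0  1  0  1  0  1  0  1  0  1  0  1  0  1  0  1  0  1  0  1  0  1
Pile A: G(14) = 0.
Pile B: G(25) = 1.
Pile C: G(10) = 0.
Combined Grundy value = 0 ⊕ 1 ⊕ 0 = 1.

1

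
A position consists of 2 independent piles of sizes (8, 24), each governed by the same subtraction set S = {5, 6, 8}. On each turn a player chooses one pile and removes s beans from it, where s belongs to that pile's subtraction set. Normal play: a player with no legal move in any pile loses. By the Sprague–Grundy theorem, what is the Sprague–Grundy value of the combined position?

3

All piles use S = {5, 6, 8}:
n :  0  1  2  3  4  5  6  7  8  9 10 11 12 13 14 15 16 17 18 19 20 21 22 23 24
G :  0  0  0  0  0  1  1  1  1  1  2  2  2  0  0  0  0  0  1  1  1  1  1  2  2
Pile A: G(8) = 1.
Pile B: G(24) = 2.
Combined Grundy value = 1 ⊕ 2 = 3.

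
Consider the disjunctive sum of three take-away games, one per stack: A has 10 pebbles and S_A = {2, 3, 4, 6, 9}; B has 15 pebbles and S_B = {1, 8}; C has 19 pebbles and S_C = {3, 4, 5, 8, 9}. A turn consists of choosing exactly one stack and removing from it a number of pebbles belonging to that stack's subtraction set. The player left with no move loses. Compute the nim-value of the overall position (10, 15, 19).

Stack A, S = {2, 3, 4, 6, 9}:
n :  0  1  2  3  4  5  6  7  8  9 10
G :  0  0  1  1  2  2  3  3  0  4  1
G_A(10) = 1.
Stack B, S = {1, 8}:
n :  0  1  2  3  4  5  6  7  8  9 10 11 12 13 14 15
G :  0  1  0  1  0  1  0  1  2  0  1  0  1  0  1  0
G_B(15) = 0.
Stack C, S = {3, 4, 5, 8, 9}:
n :  0  1  2  3  4  5  6  7  8  9 10 11 12 13 14 15 16 17 18 19
G :  0  0  0  1  1  1  2  2  2  3  3  3  0  0  0  1  1  1  2  2
G_C(19) = 2.
Combined Grundy value = 1 ⊕ 0 ⊕ 2 = 3.

3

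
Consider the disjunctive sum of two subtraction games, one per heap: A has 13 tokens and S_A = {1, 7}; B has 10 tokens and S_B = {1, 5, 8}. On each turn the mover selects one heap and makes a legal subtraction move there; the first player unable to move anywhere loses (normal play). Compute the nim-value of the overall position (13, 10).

3

Heap A, S = {1, 7}:
G(0) = 0
G(1) = mex{0} = 1
G(2) = mex{1} = 0
G(3) = mex{0} = 1
G(4) = mex{1} = 0
G(5) = mex{0} = 1
G(6) = mex{1} = 0
G(7) = mex{0,0} = 1
G(8) = mex{1,1} = 0
G(9) = mex{0,0} = 1
G(10) = mex{1,1} = 0
G(11) = mex{0,0} = 1
G(12) = mex{1,1} = 0
G(13) = mex{0,0} = 1
G_A(13) = 1.
Heap B, S = {1, 5, 8}:
n :  0  1  2  3  4  5  6  7  8  9 10
G :  0  1  0  1  0  1  0  1  2  3  2
G_B(10) = 2.
Combined Grundy value = 1 ⊕ 2 = 3.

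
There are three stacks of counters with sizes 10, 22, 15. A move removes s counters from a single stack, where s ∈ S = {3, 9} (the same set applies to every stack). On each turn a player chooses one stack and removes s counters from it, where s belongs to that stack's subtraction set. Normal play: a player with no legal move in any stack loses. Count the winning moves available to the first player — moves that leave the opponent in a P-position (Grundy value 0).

6

All stacks use S = {3, 9}:
G(0) = 0
G(1) = mex{} = 0
G(2) = mex{} = 0
G(3) = mex{0} = 1
G(4) = mex{0} = 1
G(5) = mex{0} = 1
G(6) = mex{1} = 0
G(7) = mex{1} = 0
G(8) = mex{1} = 0
G(9) = mex{0,0} = 1
G(10) = mex{0,0} = 1
G(11) = mex{0,0} = 1
G(12) = mex{1,1} = 0
G(13) = mex{1,1} = 0
G(14) = mex{1,1} = 0
G(15) = mex{0,0} = 1
G(16) = mex{0,0} = 1
G(17) = mex{0,0} = 1
G(18) = mex{1,1} = 0
G(19) = mex{1,1} = 0
G(20) = mex{1,1} = 0
G(21) = mex{0,0} = 1
G(22) = mex{0,0} = 1
Stack A: G(10) = 1.
Stack B: G(22) = 1.
Stack C: G(15) = 1.
Combined Grundy value = 1 ⊕ 1 ⊕ 1 = 1.
A winning move leaves total XOR = 0, i.e. changes one component's Grundy value g to g ⊕ X where X is the current total.
Stack A: need g' = 1⊕1 = 0. Options: 10−3→G=0, 10−9→G=0. Hits: 2.
Stack B: need g' = 1⊕1 = 0. Options: 22−3→G=0, 22−9→G=0. Hits: 2.
Stack C: need g' = 1⊕1 = 0. Options: 15−3→G=0, 15−9→G=0. Hits: 2.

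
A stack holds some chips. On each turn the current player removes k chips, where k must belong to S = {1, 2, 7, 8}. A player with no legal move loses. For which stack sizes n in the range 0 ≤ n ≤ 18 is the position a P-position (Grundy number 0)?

0, 3, 6, 9, 12, 15, 18

G(0) = 0
G(1) = mex{0} = 1
G(2) = mex{1,0} = 2
G(3) = mex{2,1} = 0
G(4) = mex{0,2} = 1
G(5) = mex{1,0} = 2
G(6) = mex{2,1} = 0
G(7) = mex{0,2,0} = 1
G(8) = mex{1,0,1,0} = 2
G(9) = mex{2,1,2,1} = 0
G(10) = mex{0,2,0,2} = 1
G(11) = mex{1,0,1,0} = 2
G(12) = mex{2,1,2,1} = 0
G(13) = mex{0,2,0,2} = 1
G(14) = mex{1,0,1,0} = 2
G(15) = mex{2,1,2,1} = 0
G(16) = mex{0,2,0,2} = 1
G(17) = mex{1,0,1,0} = 2
G(18) = mex{2,1,2,1} = 0
P-positions are exactly the n with G(n) = 0.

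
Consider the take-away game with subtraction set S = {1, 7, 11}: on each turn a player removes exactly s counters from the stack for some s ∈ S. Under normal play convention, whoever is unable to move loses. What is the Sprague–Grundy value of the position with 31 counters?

1

n :  0  1  2  3  4  5  6  7  8  9 10 11 12 13 14 15 16 17 18 19 20 21 22 23 24 25 26 27 28 29 30 31
G :  0  1  0  1  0  1  0  1  0  1  0  1  0  1  0  1  0  1  0  1  0  1  0  1  0  1  0  1  0  1  0  1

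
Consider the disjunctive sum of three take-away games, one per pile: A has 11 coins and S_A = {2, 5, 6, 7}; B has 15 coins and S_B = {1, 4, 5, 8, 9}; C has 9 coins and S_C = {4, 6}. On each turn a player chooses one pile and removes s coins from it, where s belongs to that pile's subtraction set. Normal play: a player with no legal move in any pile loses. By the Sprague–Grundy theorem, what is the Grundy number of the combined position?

0

Pile A, S = {2, 5, 6, 7}:
G(0) = 0
G(1) = mex{} = 0
G(2) = mex{0} = 1
G(3) = mex{0} = 1
G(4) = mex{1} = 0
G(5) = mex{1,0} = 2
G(6) = mex{0,0,0} = 1
G(7) = mex{2,1,0,0} = 3
G(8) = mex{1,1,1,0} = 2
G(9) = mex{3,0,1,1} = 2
G(10) = mex{2,2,0,1} = 3
G(11) = mex{2,1,2,0} = 3
G_A(11) = 3.
Pile B, S = {1, 4, 5, 8, 9}:
G(0) = 0
G(1) = mex{0} = 1
G(2) = mex{1} = 0
G(3) = mex{0} = 1
G(4) = mex{1,0} = 2
G(5) = mex{2,1,0} = 3
G(6) = mex{3,0,1} = 2
G(7) = mex{2,1,0} = 3
G(8) = mex{3,2,1,0} = 4
G(9) = mex{4,3,2,1,0} = 5
G(10) = mex{5,2,3,0,1} = 4
G(11) = mex{4,3,2,1,0} = 5
G(12) = mex{5,4,3,2,1} = 0
G(13) = mex{0,5,4,3,2} = 1
G(14) = mex{1,4,5,2,3} = 0
G(15) = mex{0,5,4,3,2} = 1
G_B(15) = 1.
Pile C, S = {4, 6}:
n : 0 1 2 3 4 5 6 7 8 9
G : 0 0 0 0 1 1 1 1 2 2
G_C(9) = 2.
Combined Grundy value = 3 ⊕ 1 ⊕ 2 = 0.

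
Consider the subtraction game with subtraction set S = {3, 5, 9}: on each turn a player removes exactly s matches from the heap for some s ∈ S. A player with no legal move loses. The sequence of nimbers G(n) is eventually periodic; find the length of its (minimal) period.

n :  0  1  2  3  4  5  6  7  8  9 10 11 12 13 14 15 16 17 18 19 20 21 22 23 24 25 26
G :  0  0  0  1  1  1  2  2  0  3  3  1  0  2  0  1  0  1  0  1  0  1  0  1  0  1  0
From n = 14 onward G(n+2) = G(n); since this holds over max(S) = 9 consecutive positions the period is 2 (pre-period 14).

2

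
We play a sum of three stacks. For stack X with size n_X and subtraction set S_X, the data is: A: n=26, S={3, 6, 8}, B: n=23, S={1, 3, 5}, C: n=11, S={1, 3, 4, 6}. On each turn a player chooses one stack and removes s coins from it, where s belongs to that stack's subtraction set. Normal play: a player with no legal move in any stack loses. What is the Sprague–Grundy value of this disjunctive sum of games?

Stack A, S = {3, 6, 8}:
n :  0  1  2  3  4  5  6  7  8  9 10 11 12 13 14 15 16 17 18 19 20 21 22 23 24 25 26
G :  0  0  0  1  1  1  2  2  2  3  3  0  0  0  1  1  1  2  2  2  3  3  0  0  0  1  1
G_A(26) = 1.
Stack B, S = {1, 3, 5}:
G(0) = 0
G(1) = mex{0} = 1
G(2) = mex{1} = 0
G(3) = mex{0,0} = 1
G(4) = mex{1,1} = 0
G(5) = mex{0,0,0} = 1
G(6) = mex{1,1,1} = 0
G(7) = mex{0,0,0} = 1
G(8) = mex{1,1,1} = 0
G(9) = mex{0,0,0} = 1
G(10) = mex{1,1,1} = 0
G(11) = mex{0,0,0} = 1
G(12) = mex{1,1,1} = 0
G(13) = mex{0,0,0} = 1
G(14) = mex{1,1,1} = 0
G(15) = mex{0,0,0} = 1
G(16) = mex{1,1,1} = 0
G(17) = mex{0,0,0} = 1
G(18) = mex{1,1,1} = 0
G(19) = mex{0,0,0} = 1
G(20) = mex{1,1,1} = 0
G(21) = mex{0,0,0} = 1
G(22) = mex{1,1,1} = 0
G(23) = mex{0,0,0} = 1
G_B(23) = 1.
Stack C, S = {1, 3, 4, 6}:
n :  0  1  2  3  4  5  6  7  8  9 10 11
G :  0  1  0  1  2  3  2  0  1  0  1  2
G_C(11) = 2.
Combined Grundy value = 1 ⊕ 1 ⊕ 2 = 2.

2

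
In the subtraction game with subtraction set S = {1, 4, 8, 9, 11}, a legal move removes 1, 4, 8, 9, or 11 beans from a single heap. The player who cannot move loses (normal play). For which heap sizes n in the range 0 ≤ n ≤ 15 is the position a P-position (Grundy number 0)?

n :  0  1  2  3  4  5  6  7  8  9 10 11 12 13 14 15
G :  0  1  0  1  2  0  1  0  1  2  3  2  0  1  2  3
P-positions are exactly the n with G(n) = 0.

0, 2, 5, 7, 12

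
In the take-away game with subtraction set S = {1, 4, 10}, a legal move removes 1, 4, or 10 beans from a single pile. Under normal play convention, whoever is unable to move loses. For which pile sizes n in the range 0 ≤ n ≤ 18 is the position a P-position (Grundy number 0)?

n :  0  1  2  3  4  5  6  7  8  9 10 11 12 13 14 15 16 17 18
G :  0  1  0  1  2  0  1  0  1  2  3  2  3  0  1  3  0  1  0
P-positions are exactly the n with G(n) = 0.

0, 2, 5, 7, 13, 16, 18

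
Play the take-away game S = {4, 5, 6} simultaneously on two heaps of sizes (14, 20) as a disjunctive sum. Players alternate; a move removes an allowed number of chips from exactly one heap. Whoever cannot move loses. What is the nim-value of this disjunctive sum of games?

1

All heaps use S = {4, 5, 6}:
G(0) = 0
G(1) = mex{} = 0
G(2) = mex{} = 0
G(3) = mex{} = 0
G(4) = mex{0} = 1
G(5) = mex{0,0} = 1
G(6) = mex{0,0,0} = 1
G(7) = mex{0,0,0} = 1
G(8) = mex{1,0,0} = 2
G(9) = mex{1,1,0} = 2
G(10) = mex{1,1,1} = 0
G(11) = mex{1,1,1} = 0
G(12) = mex{2,1,1} = 0
G(13) = mex{2,2,1} = 0
G(14) = mex{0,2,2} = 1
G(15) = mex{0,0,2} = 1
G(16) = mex{0,0,0} = 1
G(17) = mex{0,0,0} = 1
G(18) = mex{1,0,0} = 2
G(19) = mex{1,1,0} = 2
G(20) = mex{1,1,1} = 0
Heap A: G(14) = 1.
Heap B: G(20) = 0.
Combined Grundy value = 1 ⊕ 0 = 1.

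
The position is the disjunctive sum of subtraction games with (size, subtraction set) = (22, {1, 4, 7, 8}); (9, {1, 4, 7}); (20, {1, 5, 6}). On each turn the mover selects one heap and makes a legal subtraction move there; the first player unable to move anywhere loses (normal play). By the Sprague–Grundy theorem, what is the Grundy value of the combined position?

Heap A, S = {1, 4, 7, 8}:
n :  0  1  2  3  4  5  6  7  8  9 10 11 12 13 14 15 16 17 18 19 20 21 22
G :  0  1  0  1  2  0  1  2  3  2  3  0  1  3  0  1  0  1  2  3  2  4  3
G_A(22) = 3.
Heap B, S = {1, 4, 7}:
G(0) = 0
G(1) = mex{0} = 1
G(2) = mex{1} = 0
G(3) = mex{0} = 1
G(4) = mex{1,0} = 2
G(5) = mex{2,1} = 0
G(6) = mex{0,0} = 1
G(7) = mex{1,1,0} = 2
G(8) = mex{2,2,1} = 0
G(9) = mex{0,0,0} = 1
G_B(9) = 1.
Heap C, S = {1, 5, 6}:
G(0) = 0
G(1) = mex{0} = 1
G(2) = mex{1} = 0
G(3) = mex{0} = 1
G(4) = mex{1} = 0
G(5) = mex{0,0} = 1
G(6) = mex{1,1,0} = 2
G(7) = mex{2,0,1} = 3
G(8) = mex{3,1,0} = 2
G(9) = mex{2,0,1} = 3
G(10) = mex{3,1,0} = 2
G(11) = mex{2,2,1} = 0
G(12) = mex{0,3,2} = 1
G(13) = mex{1,2,3} = 0
G(14) = mex{0,3,2} = 1
G(15) = mex{1,2,3} = 0
G(16) = mex{0,0,2} = 1
G(17) = mex{1,1,0} = 2
G(18) = mex{2,0,1} = 3
G(19) = mex{3,1,0} = 2
G(20) = mex{2,0,1} = 3
G_C(20) = 3.
Combined Grundy value = 3 ⊕ 1 ⊕ 3 = 1.

1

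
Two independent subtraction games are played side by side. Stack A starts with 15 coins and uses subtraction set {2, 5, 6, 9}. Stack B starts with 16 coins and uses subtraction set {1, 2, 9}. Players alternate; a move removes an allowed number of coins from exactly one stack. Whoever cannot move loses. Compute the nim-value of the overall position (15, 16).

Stack A, S = {2, 5, 6, 9}:
G(0) = 0
G(1) = mex{} = 0
G(2) = mex{0} = 1
G(3) = mex{0} = 1
G(4) = mex{1} = 0
G(5) = mex{1,0} = 2
G(6) = mex{0,0,0} = 1
G(7) = mex{2,1,0} = 3
G(8) = mex{1,1,1} = 0
G(9) = mex{3,0,1,0} = 2
G(10) = mex{0,2,0,0} = 1
G(11) = mex{2,1,2,1} = 0
G(12) = mex{1,3,1,1} = 0
G(13) = mex{0,0,3,0} = 1
G(14) = mex{0,2,0,2} = 1
G(15) = mex{1,1,2,1} = 0
G_A(15) = 0.
Stack B, S = {1, 2, 9}:
n :  0  1  2  3  4  5  6  7  8  9 10 11 12 13 14 15 16
G :  0  1  2  0  1  2  0  1  2  3  0  1  2  0  1  2  0
G_B(16) = 0.
Combined Grundy value = 0 ⊕ 0 = 0.

0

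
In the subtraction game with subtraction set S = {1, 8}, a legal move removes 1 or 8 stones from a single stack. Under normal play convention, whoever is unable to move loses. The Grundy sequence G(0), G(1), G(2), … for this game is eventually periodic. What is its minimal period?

9

n :  0  1  2  3  4  5  6  7  8  9 10 11 12 13 14 15 16 17 18 19
G :  0  1  0  1  0  1  0  1  2  0  1  0  1  0  1  0  1  2  0  1
G(n+9) = G(n) holds for n = 0,…,7 (a full window of length max(S) = 8), so the sequence is purely periodic with period 9.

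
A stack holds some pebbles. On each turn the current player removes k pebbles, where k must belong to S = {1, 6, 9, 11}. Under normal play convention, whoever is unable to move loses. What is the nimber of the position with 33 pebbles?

1

G(0) = 0
G(1) = mex{0} = 1
G(2) = mex{1} = 0
G(3) = mex{0} = 1
G(4) = mex{1} = 0
G(5) = mex{0} = 1
G(6) = mex{1,0} = 2
G(7) = mex{2,1} = 0
G(8) = mex{0,0} = 1
G(9) = mex{1,1,0} = 2
G(10) = mex{2,0,1} = 3
G(11) = mex{3,1,0,0} = 2
G(12) = mex{2,2,1,1} = 0
G(13) = mex{0,0,0,0} = 1
G(14) = mex{1,1,1,1} = 0
G(15) = mex{0,2,2,0} = 1
G(16) = mex{1,3,0,1} = 2
G(17) = mex{2,2,1,2} = 0
G(18) = mex{0,0,2,0} = 1
G(19) = mex{1,1,3,1} = 0
G(20) = mex{0,0,2,2} = 1
G(21) = mex{1,1,0,3} = 2
G(22) = mex{2,2,1,2} = 0
G(23) = mex{0,0,0,0} = 1
G(24) = mex{1,1,1,1} = 0
G(25) = mex{0,0,2,0} = 1
G(26) = mex{1,1,0,1} = 2
G(27) = mex{2,2,1,2} = 0
G(28) = mex{0,0,0,0} = 1
G(29) = mex{1,1,1,1} = 0
G(30) = mex{0,0,2,0} = 1
G(31) = mex{1,1,0,1} = 2
G(32) = mex{2,2,1,2} = 0
G(33) = mex{0,0,0,0} = 1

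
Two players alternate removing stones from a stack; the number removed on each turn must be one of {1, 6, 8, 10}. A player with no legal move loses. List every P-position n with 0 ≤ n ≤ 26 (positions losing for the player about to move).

G(0) = 0
G(1) = mex{0} = 1
G(2) = mex{1} = 0
G(3) = mex{0} = 1
G(4) = mex{1} = 0
G(5) = mex{0} = 1
G(6) = mex{1,0} = 2
G(7) = mex{2,1} = 0
G(8) = mex{0,0,0} = 1
G(9) = mex{1,1,1} = 0
G(10) = mex{0,0,0,0} = 1
G(11) = mex{1,1,1,1} = 0
G(12) = mex{0,2,0,0} = 1
G(13) = mex{1,0,1,1} = 2
G(14) = mex{2,1,2,0} = 3
G(15) = mex{3,0,0,1} = 2
G(16) = mex{2,1,1,2} = 0
G(17) = mex{0,0,0,0} = 1
G(18) = mex{1,1,1,1} = 0
G(19) = mex{0,2,0,0} = 1
G(20) = mex{1,3,1,1} = 0
G(21) = mex{0,2,2,0} = 1
G(22) = mex{1,0,3,1} = 2
G(23) = mex{2,1,2,2} = 0
G(24) = mex{0,0,0,3} = 1
G(25) = mex{1,1,1,2} = 0
G(26) = mex{0,0,0,0} = 1
P-positions are exactly the n with G(n) = 0.

0, 2, 4, 7, 9, 11, 16, 18, 20, 23, 25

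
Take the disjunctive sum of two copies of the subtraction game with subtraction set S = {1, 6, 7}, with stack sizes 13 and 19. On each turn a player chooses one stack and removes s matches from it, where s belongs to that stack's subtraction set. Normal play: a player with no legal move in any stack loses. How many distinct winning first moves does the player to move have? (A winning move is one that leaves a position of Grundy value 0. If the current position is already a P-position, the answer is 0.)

All stacks use S = {1, 6, 7}:
n :  0  1  2  3  4  5  6  7  8  9 10 11 12 13 14 15 16 17 18 19
G :  0  1  0  1  0  1  2  3  2  3  2  3  0  1  0  1  0  1  2  3
Stack A: G(13) = 1.
Stack B: G(19) = 3.
Combined Grundy value = 1 ⊕ 3 = 2.
A winning move leaves total XOR = 0, i.e. changes one component's Grundy value g to g ⊕ X where X is the current total.
Stack A: need g' = 1⊕2 = 3. Options: 13−1→G=0, 13−6→G=3, 13−7→G=2. Hits: 1.
Stack B: need g' = 3⊕2 = 1. Options: 19−1→G=2, 19−6→G=1, 19−7→G=0. Hits: 1.

2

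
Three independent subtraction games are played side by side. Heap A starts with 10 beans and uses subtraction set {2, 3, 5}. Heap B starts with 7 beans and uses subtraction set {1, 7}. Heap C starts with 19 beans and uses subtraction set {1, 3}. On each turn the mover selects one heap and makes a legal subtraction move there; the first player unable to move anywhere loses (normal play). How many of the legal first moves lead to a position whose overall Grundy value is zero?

6

Heap A, S = {2, 3, 5}:
n :  0  1  2  3  4  5  6  7  8  9 10
G :  0  0  1  1  2  2  3  0  0  1  1
G_A(10) = 1.
Heap B, S = {1, 7}:
n : 0 1 2 3 4 5 6 7
G : 0 1 0 1 0 1 0 1
G_B(7) = 1.
Heap C, S = {1, 3}:
n :  0  1  2  3  4  5  6  7  8  9 10 11 12 13 14 15 16 17 18 19
G :  0  1  0  1  0  1  0  1  0  1  0  1  0  1  0  1  0  1  0  1
G_C(19) = 1.
Combined Grundy value = 1 ⊕ 1 ⊕ 1 = 1.
A winning move leaves total XOR = 0, i.e. changes one component's Grundy value g to g ⊕ X where X is the current total.
Heap A: need g' = 1⊕1 = 0. Options: 10−2→G=0, 10−3→G=0, 10−5→G=2. Hits: 2.
Heap B: need g' = 1⊕1 = 0. Options: 7−1→G=0, 7−7→G=0. Hits: 2.
Heap C: need g' = 1⊕1 = 0. Options: 19−1→G=0, 19−3→G=0. Hits: 2.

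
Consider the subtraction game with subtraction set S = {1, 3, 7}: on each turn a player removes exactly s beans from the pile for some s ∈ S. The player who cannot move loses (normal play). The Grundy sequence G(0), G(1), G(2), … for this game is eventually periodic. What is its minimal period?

G(0) = 0
G(1) = mex{0} = 1
G(2) = mex{1} = 0
G(3) = mex{0,0} = 1
G(4) = mex{1,1} = 0
G(5) = mex{0,0} = 1
G(6) = mex{1,1} = 0
G(7) = mex{0,0,0} = 1
G(8) = mex{1,1,1} = 0
G(9) = mex{0,0,0} = 1
G(10) = mex{1,1,1} = 0
G(11) = mex{0,0,0} = 1
G(12) = mex{1,1,1} = 0
G(13) = mex{0,0,0} = 1
G(14) = mex{1,1,1} = 0
G(n+2) = G(n) holds for n = 0,…,6 (a full window of length max(S) = 7), so the sequence is purely periodic with period 2.

2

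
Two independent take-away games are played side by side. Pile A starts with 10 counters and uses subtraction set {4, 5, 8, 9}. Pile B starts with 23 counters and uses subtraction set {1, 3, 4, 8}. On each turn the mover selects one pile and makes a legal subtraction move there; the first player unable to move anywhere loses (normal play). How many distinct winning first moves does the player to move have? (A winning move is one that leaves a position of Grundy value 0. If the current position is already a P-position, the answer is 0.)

Pile A, S = {4, 5, 8, 9}:
G(0) = 0
G(1) = mex{} = 0
G(2) = mex{} = 0
G(3) = mex{} = 0
G(4) = mex{0} = 1
G(5) = mex{0,0} = 1
G(6) = mex{0,0} = 1
G(7) = mex{0,0} = 1
G(8) = mex{1,0,0} = 2
G(9) = mex{1,1,0,0} = 2
G(10) = mex{1,1,0,0} = 2
G_A(10) = 2.
Pile B, S = {1, 3, 4, 8}:
n :  0  1  2  3  4  5  6  7  8  9 10 11 12 13 14 15 16 17 18 19 20 21 22 23
G :  0  1  0  1  2  3  2  0  1  0  1  2  3  2  0  1  0  1  2  3  2  0  1  0
G_B(23) = 0.
Combined Grundy value = 2 ⊕ 0 = 2.
A winning move leaves total XOR = 0, i.e. changes one component's Grundy value g to g ⊕ X where X is the current total.
Pile A: need g' = 2⊕2 = 0. Options: 10−4→G=1, 10−5→G=1, 10−8→G=0, 10−9→G=0. Hits: 2.
Pile B: need g' = 0⊕2 = 2. Options: 23−1→G=1, 23−3→G=2, 23−4→G=3, 23−8→G=1. Hits: 1.

3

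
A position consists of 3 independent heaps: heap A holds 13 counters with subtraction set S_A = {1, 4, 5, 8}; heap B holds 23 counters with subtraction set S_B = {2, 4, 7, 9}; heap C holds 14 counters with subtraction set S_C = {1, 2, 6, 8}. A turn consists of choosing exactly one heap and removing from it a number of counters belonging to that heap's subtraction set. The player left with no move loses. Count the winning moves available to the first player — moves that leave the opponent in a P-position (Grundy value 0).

Heap A, S = {1, 4, 5, 8}:
G(0) = 0
G(1) = mex{0} = 1
G(2) = mex{1} = 0
G(3) = mex{0} = 1
G(4) = mex{1,0} = 2
G(5) = mex{2,1,0} = 3
G(6) = mex{3,0,1} = 2
G(7) = mex{2,1,0} = 3
G(8) = mex{3,2,1,0} = 4
G(9) = mex{4,3,2,1} = 0
G(10) = mex{0,2,3,0} = 1
G(11) = mex{1,3,2,1} = 0
G(12) = mex{0,4,3,2} = 1
G(13) = mex{1,0,4,3} = 2
G_A(13) = 2.
Heap B, S = {2, 4, 7, 9}:
G(0) = 0
G(1) = mex{} = 0
G(2) = mex{0} = 1
G(3) = mex{0} = 1
G(4) = mex{1,0} = 2
G(5) = mex{1,0} = 2
G(6) = mex{2,1} = 0
G(7) = mex{2,1,0} = 3
G(8) = mex{0,2,0} = 1
G(9) = mex{3,2,1,0} = 4
G(10) = mex{1,0,1,0} = 2
G(11) = mex{4,3,2,1} = 0
G(12) = mex{2,1,2,1} = 0
G(13) = mex{0,4,0,2} = 1
G(14) = mex{0,2,3,2} = 1
G(15) = mex{1,0,1,0} = 2
G(16) = mex{1,0,4,3} = 2
G(17) = mex{2,1,2,1} = 0
G(18) = mex{2,1,0,4} = 3
G(19) = mex{0,2,0,2} = 1
G(20) = mex{3,2,1,0} = 4
G(21) = mex{1,0,1,0} = 2
G(22) = mex{4,3,2,1} = 0
G(23) = mex{2,1,2,1} = 0
G_B(23) = 0.
Heap C, S = {1, 2, 6, 8}:
G(0) = 0
G(1) = mex{0} = 1
G(2) = mex{1,0} = 2
G(3) = mex{2,1} = 0
G(4) = mex{0,2} = 1
G(5) = mex{1,0} = 2
G(6) = mex{2,1,0} = 3
G(7) = mex{3,2,1} = 0
G(8) = mex{0,3,2,0} = 1
G(9) = mex{1,0,0,1} = 2
G(10) = mex{2,1,1,2} = 0
G(11) = mex{0,2,2,0} = 1
G(12) = mex{1,0,3,1} = 2
G(13) = mex{2,1,0,2} = 3
G(14) = mex{3,2,1,3} = 0
G_C(14) = 0.
Combined Grundy value = 2 ⊕ 0 ⊕ 0 = 2.
A winning move leaves total XOR = 0, i.e. changes one component's Grundy value g to g ⊕ X where X is the current total.
Heap A: need g' = 2⊕2 = 0. Options: 13−1→G=1, 13−4→G=0, 13−5→G=4, 13−8→G=3. Hits: 1.
Heap B: need g' = 0⊕2 = 2. Options: 23−2→G=2, 23−4→G=1, 23−7→G=2, 23−9→G=1. Hits: 2.
Heap C: need g' = 0⊕2 = 2. Options: 14−1→G=3, 14−2→G=2, 14−6→G=1, 14−8→G=3. Hits: 1.

4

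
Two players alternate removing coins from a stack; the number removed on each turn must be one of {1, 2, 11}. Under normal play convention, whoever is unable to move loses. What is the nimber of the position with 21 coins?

n :  0  1  2  3  4  5  6  7  8  9 10 11 12 13 14 15 16 17 18 19 20 21
G :  0  1  2  0  1  2  0  1  2  0  1  2  0  1  2  0  1  2  0  1  2  0

0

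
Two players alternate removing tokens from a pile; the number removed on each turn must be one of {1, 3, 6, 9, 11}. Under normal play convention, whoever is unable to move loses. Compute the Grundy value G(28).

G(0) = 0
G(1) = mex{0} = 1
G(2) = mex{1} = 0
G(3) = mex{0,0} = 1
G(4) = mex{1,1} = 0
G(5) = mex{0,0} = 1
G(6) = mex{1,1,0} = 2
G(7) = mex{2,0,1} = 3
G(8) = mex{3,1,0} = 2
G(9) = mex{2,2,1,0} = 3
G(10) = mex{3,3,0,1} = 2
G(11) = mex{2,2,1,0,0} = 3
G(12) = mex{3,3,2,1,1} = 0
G(13) = mex{0,2,3,0,0} = 1
G(14) = mex{1,3,2,1,1} = 0
G(15) = mex{0,0,3,2,0} = 1
G(16) = mex{1,1,2,3,1} = 0
G(17) = mex{0,0,3,2,2} = 1
G(18) = mex{1,1,0,3,3} = 2
G(19) = mex{2,0,1,2,2} = 3
G(20) = mex{3,1,0,3,3} = 2
G(21) = mex{2,2,1,0,2} = 3
G(22) = mex{3,3,0,1,3} = 2
G(23) = mex{2,2,1,0,0} = 3
G(24) = mex{3,3,2,1,1} = 0
G(25) = mex{0,2,3,0,0} = 1
G(26) = mex{1,3,2,1,1} = 0
G(27) = mex{0,0,3,2,0} = 1
G(28) = mex{1,1,2,3,1} = 0

0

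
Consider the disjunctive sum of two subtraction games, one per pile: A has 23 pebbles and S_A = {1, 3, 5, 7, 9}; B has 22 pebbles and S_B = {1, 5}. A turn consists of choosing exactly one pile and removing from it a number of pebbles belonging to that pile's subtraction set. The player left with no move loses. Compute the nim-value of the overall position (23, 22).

1

Pile A, S = {1, 3, 5, 7, 9}:
G(0) = 0
G(1) = mex{0} = 1
G(2) = mex{1} = 0
G(3) = mex{0,0} = 1
G(4) = mex{1,1} = 0
G(5) = mex{0,0,0} = 1
G(6) = mex{1,1,1} = 0
G(7) = mex{0,0,0,0} = 1
G(8) = mex{1,1,1,1} = 0
G(9) = mex{0,0,0,0,0} = 1
G(10) = mex{1,1,1,1,1} = 0
G(11) = mex{0,0,0,0,0} = 1
G(12) = mex{1,1,1,1,1} = 0
G(13) = mex{0,0,0,0,0} = 1
G(14) = mex{1,1,1,1,1} = 0
G(15) = mex{0,0,0,0,0} = 1
G(16) = mex{1,1,1,1,1} = 0
G(17) = mex{0,0,0,0,0} = 1
G(18) = mex{1,1,1,1,1} = 0
G(19) = mex{0,0,0,0,0} = 1
G(20) = mex{1,1,1,1,1} = 0
G(21) = mex{0,0,0,0,0} = 1
G(22) = mex{1,1,1,1,1} = 0
G(23) = mex{0,0,0,0,0} = 1
G_A(23) = 1.
Pile B, S = {1, 5}:
G(0) = 0
G(1) = mex{0} = 1
G(2) = mex{1} = 0
G(3) = mex{0} = 1
G(4) = mex{1} = 0
G(5) = mex{0,0} = 1
G(6) = mex{1,1} = 0
G(7) = mex{0,0} = 1
G(8) = mex{1,1} = 0
G(9) = mex{0,0} = 1
G(10) = mex{1,1} = 0
G(11) = mex{0,0} = 1
G(12) = mex{1,1} = 0
G(13) = mex{0,0} = 1
G(14) = mex{1,1} = 0
G(15) = mex{0,0} = 1
G(16) = mex{1,1} = 0
G(17) = mex{0,0} = 1
G(18) = mex{1,1} = 0
G(19) = mex{0,0} = 1
G(20) = mex{1,1} = 0
G(21) = mex{0,0} = 1
G(22) = mex{1,1} = 0
G_B(22) = 0.
Combined Grundy value = 1 ⊕ 0 = 1.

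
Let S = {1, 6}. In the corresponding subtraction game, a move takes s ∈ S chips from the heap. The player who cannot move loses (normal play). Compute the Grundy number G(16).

n :  0  1  2  3  4  5  6  7  8  9 10 11 12 13 14 15 16
G :  0  1  0  1  0  1  2  0  1  0  1  0  1  2  0  1  0

0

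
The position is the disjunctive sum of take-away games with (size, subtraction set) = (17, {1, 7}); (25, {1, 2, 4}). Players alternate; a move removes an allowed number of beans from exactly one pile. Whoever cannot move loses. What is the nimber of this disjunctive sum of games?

0

Pile A, S = {1, 7}:
G(0) = 0
G(1) = mex{0} = 1
G(2) = mex{1} = 0
G(3) = mex{0} = 1
G(4) = mex{1} = 0
G(5) = mex{0} = 1
G(6) = mex{1} = 0
G(7) = mex{0,0} = 1
G(8) = mex{1,1} = 0
G(9) = mex{0,0} = 1
G(10) = mex{1,1} = 0
G(11) = mex{0,0} = 1
G(12) = mex{1,1} = 0
G(13) = mex{0,0} = 1
G(14) = mex{1,1} = 0
G(15) = mex{0,0} = 1
G(16) = mex{1,1} = 0
G(17) = mex{0,0} = 1
G_A(17) = 1.
Pile B, S = {1, 2, 4}:
G(0) = 0
G(1) = mex{0} = 1
G(2) = mex{1,0} = 2
G(3) = mex{2,1} = 0
G(4) = mex{0,2,0} = 1
G(5) = mex{1,0,1} = 2
G(6) = mex{2,1,2} = 0
G(7) = mex{0,2,0} = 1
G(8) = mex{1,0,1} = 2
G(9) = mex{2,1,2} = 0
G(10) = mex{0,2,0} = 1
G(11) = mex{1,0,1} = 2
G(12) = mex{2,1,2} = 0
G(13) = mex{0,2,0} = 1
G(14) = mex{1,0,1} = 2
G(15) = mex{2,1,2} = 0
G(16) = mex{0,2,0} = 1
G(17) = mex{1,0,1} = 2
G(18) = mex{2,1,2} = 0
G(19) = mex{0,2,0} = 1
G(20) = mex{1,0,1} = 2
G(21) = mex{2,1,2} = 0
G(22) = mex{0,2,0} = 1
G(23) = mex{1,0,1} = 2
G(24) = mex{2,1,2} = 0
G(25) = mex{0,2,0} = 1
G_B(25) = 1.
Combined Grundy value = 1 ⊕ 1 = 0.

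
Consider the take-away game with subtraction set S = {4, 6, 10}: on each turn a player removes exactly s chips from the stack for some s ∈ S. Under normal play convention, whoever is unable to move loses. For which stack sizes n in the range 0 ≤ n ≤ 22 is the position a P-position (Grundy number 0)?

0, 1, 2, 3, 14, 15, 16, 17

n :  0  1  2  3  4  5  6  7  8  9 10 11 12 13 14 15 16 17 18 19 20 21 22
G :  0  0  0  0  1  1  1  1  2  2  2  2  3  3  0  0  0  0  1  1  1  1  2
P-positions are exactly the n with G(n) = 0.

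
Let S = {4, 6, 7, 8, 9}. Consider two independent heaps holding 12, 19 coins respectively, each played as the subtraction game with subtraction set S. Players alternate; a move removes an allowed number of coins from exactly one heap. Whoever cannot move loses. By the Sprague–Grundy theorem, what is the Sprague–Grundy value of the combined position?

2

All heaps use S = {4, 6, 7, 8, 9}:
G(0) = 0
G(1) = mex{} = 0
G(2) = mex{} = 0
G(3) = mex{} = 0
G(4) = mex{0} = 1
G(5) = mex{0} = 1
G(6) = mex{0,0} = 1
G(7) = mex{0,0,0} = 1
G(8) = mex{1,0,0,0} = 2
G(9) = mex{1,0,0,0,0} = 2
G(10) = mex{1,1,0,0,0} = 2
G(11) = mex{1,1,1,0,0} = 2
G(12) = mex{2,1,1,1,0} = 3
G(13) = mex{2,1,1,1,1} = 0
G(14) = mex{2,2,1,1,1} = 0
G(15) = mex{2,2,2,1,1} = 0
G(16) = mex{3,2,2,2,1} = 0
G(17) = mex{0,2,2,2,2} = 1
G(18) = mex{0,3,2,2,2} = 1
G(19) = mex{0,0,3,2,2} = 1
Heap A: G(12) = 3.
Heap B: G(19) = 1.
Combined Grundy value = 3 ⊕ 1 = 2.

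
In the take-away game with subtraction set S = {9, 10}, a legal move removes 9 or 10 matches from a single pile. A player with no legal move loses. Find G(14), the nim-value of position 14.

1

n :  0  1  2  3  4  5  6  7  8  9 10 11 12 13 14
G :  0  0  0  0  0  0  0  0  0  1  1  1  1  1  1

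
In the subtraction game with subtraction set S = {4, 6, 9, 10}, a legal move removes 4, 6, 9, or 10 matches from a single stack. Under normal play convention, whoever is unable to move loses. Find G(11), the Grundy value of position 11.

G(0) = 0
G(1) = mex{} = 0
G(2) = mex{} = 0
G(3) = mex{} = 0
G(4) = mex{0} = 1
G(5) = mex{0} = 1
G(6) = mex{0,0} = 1
G(7) = mex{0,0} = 1
G(8) = mex{1,0} = 2
G(9) = mex{1,0,0} = 2
G(10) = mex{1,1,0,0} = 2
G(11) = mex{1,1,0,0} = 2

2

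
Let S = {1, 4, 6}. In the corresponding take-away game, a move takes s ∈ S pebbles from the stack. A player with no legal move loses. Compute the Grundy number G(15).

G(0) = 0
G(1) = mex{0} = 1
G(2) = mex{1} = 0
G(3) = mex{0} = 1
G(4) = mex{1,0} = 2
G(5) = mex{2,1} = 0
G(6) = mex{0,0,0} = 1
G(7) = mex{1,1,1} = 0
G(8) = mex{0,2,0} = 1
G(9) = mex{1,0,1} = 2
G(10) = mex{2,1,2} = 0
G(11) = mex{0,0,0} = 1
G(12) = mex{1,1,1} = 0
G(13) = mex{0,2,0} = 1
G(14) = mex{1,0,1} = 2
G(15) = mex{2,1,2} = 0

0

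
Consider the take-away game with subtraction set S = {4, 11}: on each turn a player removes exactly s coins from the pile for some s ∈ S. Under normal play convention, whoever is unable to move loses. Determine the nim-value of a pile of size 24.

0

n :  0  1  2  3  4  5  6  7  8  9 10 11 12 13 14 15 16 17 18 19 20 21 22 23 24
G :  0  0  0  0  1  1  1  1  0  0  0  2  1  1  1  0  0  0  0  1  1  1  1  0  0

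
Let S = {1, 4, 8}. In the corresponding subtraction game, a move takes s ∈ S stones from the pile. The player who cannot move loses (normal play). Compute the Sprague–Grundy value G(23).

G(0) = 0
G(1) = mex{0} = 1
G(2) = mex{1} = 0
G(3) = mex{0} = 1
G(4) = mex{1,0} = 2
G(5) = mex{2,1} = 0
G(6) = mex{0,0} = 1
G(7) = mex{1,1} = 0
G(8) = mex{0,2,0} = 1
G(9) = mex{1,0,1} = 2
G(10) = mex{2,1,0} = 3
G(11) = mex{3,0,1} = 2
G(12) = mex{2,1,2} = 0
G(13) = mex{0,2,0} = 1
G(14) = mex{1,3,1} = 0
G(15) = mex{0,2,0} = 1
G(16) = mex{1,0,1} = 2
G(17) = mex{2,1,2} = 0
G(18) = mex{0,0,3} = 1
G(19) = mex{1,1,2} = 0
G(20) = mex{0,2,0} = 1
G(21) = mex{1,0,1} = 2
G(22) = mex{2,1,0} = 3
G(23) = mex{3,0,1} = 2

2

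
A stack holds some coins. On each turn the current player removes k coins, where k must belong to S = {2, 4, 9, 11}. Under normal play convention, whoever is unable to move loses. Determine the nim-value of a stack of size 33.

n :  0  1  2  3  4  5  6  7  8  9 10 11 12 13 14 15 16 17 18 19 20 21 22 23 24 25 26 27 28 29 30 31 32 33
G :  0  0  1  1  2  2  0  0  1  1  2  2  3  0  0  1  1  2  2  0  0  1  1  2  2  3  0  0  1  1  2  2  0  0

0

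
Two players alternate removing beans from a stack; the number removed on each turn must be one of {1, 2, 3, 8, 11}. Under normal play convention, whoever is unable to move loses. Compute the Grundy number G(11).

G(0) = 0
G(1) = mex{0} = 1
G(2) = mex{1,0} = 2
G(3) = mex{2,1,0} = 3
G(4) = mex{3,2,1} = 0
G(5) = mex{0,3,2} = 1
G(6) = mex{1,0,3} = 2
G(7) = mex{2,1,0} = 3
G(8) = mex{3,2,1,0} = 4
G(9) = mex{4,3,2,1} = 0
G(10) = mex{0,4,3,2} = 1
G(11) = mex{1,0,4,3,0} = 2

2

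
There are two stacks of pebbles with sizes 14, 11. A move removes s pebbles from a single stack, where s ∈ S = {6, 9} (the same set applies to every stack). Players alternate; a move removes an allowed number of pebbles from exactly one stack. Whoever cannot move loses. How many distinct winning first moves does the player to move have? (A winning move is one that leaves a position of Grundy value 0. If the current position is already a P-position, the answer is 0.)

All stacks use S = {6, 9}:
G(0) = 0
G(1) = mex{} = 0
G(2) = mex{} = 0
G(3) = mex{} = 0
G(4) = mex{} = 0
G(5) = mex{} = 0
G(6) = mex{0} = 1
G(7) = mex{0} = 1
G(8) = mex{0} = 1
G(9) = mex{0,0} = 1
G(10) = mex{0,0} = 1
G(11) = mex{0,0} = 1
G(12) = mex{1,0} = 2
G(13) = mex{1,0} = 2
G(14) = mex{1,0} = 2
Stack A: G(14) = 2.
Stack B: G(11) = 1.
Combined Grundy value = 2 ⊕ 1 = 3.
A winning move leaves total XOR = 0, i.e. changes one component's Grundy value g to g ⊕ X where X is the current total.
Stack A: need g' = 2⊕3 = 1. Options: 14−6→G=1, 14−9→G=0. Hits: 1.
Stack B: need g' = 1⊕3 = 2. Options: 11−6→G=0, 11−9→G=0. Hits: 0.

1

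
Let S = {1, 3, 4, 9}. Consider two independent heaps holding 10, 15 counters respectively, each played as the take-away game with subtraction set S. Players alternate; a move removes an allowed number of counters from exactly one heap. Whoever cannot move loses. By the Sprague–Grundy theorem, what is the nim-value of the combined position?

All heaps use S = {1, 3, 4, 9}:
G(0) = 0
G(1) = mex{0} = 1
G(2) = mex{1} = 0
G(3) = mex{0,0} = 1
G(4) = mex{1,1,0} = 2
G(5) = mex{2,0,1} = 3
G(6) = mex{3,1,0} = 2
G(7) = mex{2,2,1} = 0
G(8) = mex{0,3,2} = 1
G(9) = mex{1,2,3,0} = 4
G(10) = mex{4,0,2,1} = 3
G(11) = mex{3,1,0,0} = 2
G(12) = mex{2,4,1,1} = 0
G(13) = mex{0,3,4,2} = 1
G(14) = mex{1,2,3,3} = 0
G(15) = mex{0,0,2,2} = 1
Heap A: G(10) = 3.
Heap B: G(15) = 1.
Combined Grundy value = 3 ⊕ 1 = 2.

2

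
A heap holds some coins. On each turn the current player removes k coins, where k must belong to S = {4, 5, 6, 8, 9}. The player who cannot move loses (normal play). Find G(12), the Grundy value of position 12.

G(0) = 0
G(1) = mex{} = 0
G(2) = mex{} = 0
G(3) = mex{} = 0
G(4) = mex{0} = 1
G(5) = mex{0,0} = 1
G(6) = mex{0,0,0} = 1
G(7) = mex{0,0,0} = 1
G(8) = mex{1,0,0,0} = 2
G(9) = mex{1,1,0,0,0} = 2
G(10) = mex{1,1,1,0,0} = 2
G(11) = mex{1,1,1,0,0} = 2
G(12) = mex{2,1,1,1,0} = 3

3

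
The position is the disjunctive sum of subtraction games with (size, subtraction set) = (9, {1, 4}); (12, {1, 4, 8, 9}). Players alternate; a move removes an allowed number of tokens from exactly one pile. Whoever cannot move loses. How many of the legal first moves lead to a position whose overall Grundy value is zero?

Pile A, S = {1, 4}:
G(0) = 0
G(1) = mex{0} = 1
G(2) = mex{1} = 0
G(3) = mex{0} = 1
G(4) = mex{1,0} = 2
G(5) = mex{2,1} = 0
G(6) = mex{0,0} = 1
G(7) = mex{1,1} = 0
G(8) = mex{0,2} = 1
G(9) = mex{1,0} = 2
G_A(9) = 2.
Pile B, S = {1, 4, 8, 9}:
G(0) = 0
G(1) = mex{0} = 1
G(2) = mex{1} = 0
G(3) = mex{0} = 1
G(4) = mex{1,0} = 2
G(5) = mex{2,1} = 0
G(6) = mex{0,0} = 1
G(7) = mex{1,1} = 0
G(8) = mex{0,2,0} = 1
G(9) = mex{1,0,1,0} = 2
G(10) = mex{2,1,0,1} = 3
G(11) = mex{3,0,1,0} = 2
G(12) = mex{2,1,2,1} = 0
G_B(12) = 0.
Combined Grundy value = 2 ⊕ 0 = 2.
A winning move leaves total XOR = 0, i.e. changes one component's Grundy value g to g ⊕ X where X is the current total.
Pile A: need g' = 2⊕2 = 0. Options: 9−1→G=1, 9−4→G=0. Hits: 1.
Pile B: need g' = 0⊕2 = 2. Options: 12−1→G=2, 12−4→G=1, 12−8→G=2, 12−9→G=1. Hits: 2.

3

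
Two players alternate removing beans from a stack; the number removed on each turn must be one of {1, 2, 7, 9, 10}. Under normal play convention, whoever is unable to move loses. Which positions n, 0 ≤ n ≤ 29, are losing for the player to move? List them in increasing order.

0, 3, 6, 11, 14, 17, 22, 25, 28

G(0) = 0
G(1) = mex{0} = 1
G(2) = mex{1,0} = 2
G(3) = mex{2,1} = 0
G(4) = mex{0,2} = 1
G(5) = mex{1,0} = 2
G(6) = mex{2,1} = 0
G(7) = mex{0,2,0} = 1
G(8) = mex{1,0,1} = 2
G(9) = mex{2,1,2,0} = 3
G(10) = mex{3,2,0,1,0} = 4
G(11) = mex{4,3,1,2,1} = 0
G(12) = mex{0,4,2,0,2} = 1
G(13) = mex{1,0,0,1,0} = 2
G(14) = mex{2,1,1,2,1} = 0
G(15) = mex{0,2,2,0,2} = 1
G(16) = mex{1,0,3,1,0} = 2
G(17) = mex{2,1,4,2,1} = 0
G(18) = mex{0,2,0,3,2} = 1
G(19) = mex{1,0,1,4,3} = 2
G(20) = mex{2,1,2,0,4} = 3
G(21) = mex{3,2,0,1,0} = 4
G(22) = mex{4,3,1,2,1} = 0
G(23) = mex{0,4,2,0,2} = 1
G(24) = mex{1,0,0,1,0} = 2
G(25) = mex{2,1,1,2,1} = 0
G(26) = mex{0,2,2,0,2} = 1
G(27) = mex{1,0,3,1,0} = 2
G(28) = mex{2,1,4,2,1} = 0
G(29) = mex{0,2,0,3,2} = 1
P-positions are exactly the n with G(n) = 0.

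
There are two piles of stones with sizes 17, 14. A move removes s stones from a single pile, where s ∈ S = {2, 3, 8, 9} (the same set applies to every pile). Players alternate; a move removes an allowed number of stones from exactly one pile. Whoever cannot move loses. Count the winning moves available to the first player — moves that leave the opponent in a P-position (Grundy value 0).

6

All piles use S = {2, 3, 8, 9}:
n :  0  1  2  3  4  5  6  7  8  9 10 11 12 13 14 15 16 17
G :  0  0  1  1  2  0  0  1  1  2  2  0  0  1  1  2  0  0
Pile A: G(17) = 0.
Pile B: G(14) = 1.
Combined Grundy value = 0 ⊕ 1 = 1.
A winning move leaves total XOR = 0, i.e. changes one component's Grundy value g to g ⊕ X where X is the current total.
Pile A: need g' = 0⊕1 = 1. Options: 17−2→G=2, 17−3→G=1, 17−8→G=2, 17−9→G=1. Hits: 2.
Pile B: need g' = 1⊕1 = 0. Options: 14−2→G=0, 14−3→G=0, 14−8→G=0, 14−9→G=0. Hits: 4.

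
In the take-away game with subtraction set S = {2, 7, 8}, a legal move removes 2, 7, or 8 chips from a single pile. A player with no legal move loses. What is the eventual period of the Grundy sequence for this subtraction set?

n :  0  1  2  3  4  5  6  7  8  9 10 11 12 13 14 15 16 17 18 19 20 21 22 23 24 25 26
G :  0  0  1  1  0  0  1  1  2  2  0  3  1  2  0  0  1  1  2  0  0  1  1  2  0  0  1
From n = 12 onward G(n+5) = G(n); since this holds over max(S) = 8 consecutive positions the period is 5 (pre-period 12).

5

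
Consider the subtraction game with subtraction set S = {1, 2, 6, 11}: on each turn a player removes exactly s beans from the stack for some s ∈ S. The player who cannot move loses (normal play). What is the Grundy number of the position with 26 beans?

4

n :  0  1  2  3  4  5  6  7  8  9 10 11 12 13 14 15 16 17 18 19 20 21 22 23 24 25 26
G :  0  1  2  0  1  2  3  0  1  2  0  1  2  3  4  0  1  2  3  0  1  2  0  1  2  3  4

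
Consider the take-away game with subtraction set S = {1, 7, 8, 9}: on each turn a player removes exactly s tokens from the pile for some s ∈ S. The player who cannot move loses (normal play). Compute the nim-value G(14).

n :  0  1  2  3  4  5  6  7  8  9 10 11 12 13 14
G :  0  1  0  1  0  1  0  1  2  3  2  3  2  3  2

2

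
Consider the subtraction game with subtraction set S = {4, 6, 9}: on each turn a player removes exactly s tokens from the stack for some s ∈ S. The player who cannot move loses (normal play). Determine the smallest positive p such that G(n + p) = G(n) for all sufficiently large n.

G(0) = 0
G(1) = mex{} = 0
G(2) = mex{} = 0
G(3) = mex{} = 0
G(4) = mex{0} = 1
G(5) = mex{0} = 1
G(6) = mex{0,0} = 1
G(7) = mex{0,0} = 1
G(8) = mex{1,0} = 2
G(9) = mex{1,0,0} = 2
G(10) = mex{1,1,0} = 2
G(11) = mex{1,1,0} = 2
G(12) = mex{2,1,0} = 3
G(13) = mex{2,1,1} = 0
G(14) = mex{2,2,1} = 0
G(15) = mex{2,2,1} = 0
G(16) = mex{3,2,1} = 0
G(17) = mex{0,2,2} = 1
G(18) = mex{0,3,2} = 1
G(19) = mex{0,0,2} = 1
G(20) = mex{0,0,2} = 1
G(21) = mex{1,0,3} = 2
G(22) = mex{1,0,0} = 2
G(23) = mex{1,1,0} = 2
G(24) = mex{1,1,0} = 2
G(25) = mex{2,1,0} = 3
G(26) = mex{2,1,1} = 0
G(27) = mex{2,2,1} = 0
G(n+13) = G(n) holds for n = 0,…,8 (a full window of length max(S) = 9), so the sequence is purely periodic with period 13.

13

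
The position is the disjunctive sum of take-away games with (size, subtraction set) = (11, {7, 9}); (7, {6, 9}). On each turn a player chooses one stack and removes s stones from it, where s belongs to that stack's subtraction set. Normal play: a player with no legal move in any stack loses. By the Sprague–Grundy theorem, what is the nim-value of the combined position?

0

Stack A, S = {7, 9}:
G(0) = 0
G(1) = mex{} = 0
G(2) = mex{} = 0
G(3) = mex{} = 0
G(4) = mex{} = 0
G(5) = mex{} = 0
G(6) = mex{} = 0
G(7) = mex{0} = 1
G(8) = mex{0} = 1
G(9) = mex{0,0} = 1
G(10) = mex{0,0} = 1
G(11) = mex{0,0} = 1
G_A(11) = 1.
Stack B, S = {6, 9}:
G(0) = 0
G(1) = mex{} = 0
G(2) = mex{} = 0
G(3) = mex{} = 0
G(4) = mex{} = 0
G(5) = mex{} = 0
G(6) = mex{0} = 1
G(7) = mex{0} = 1
G_B(7) = 1.
Combined Grundy value = 1 ⊕ 1 = 0.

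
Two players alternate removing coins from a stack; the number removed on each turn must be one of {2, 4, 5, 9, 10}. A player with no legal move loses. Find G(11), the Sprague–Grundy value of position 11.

2

G(0) = 0
G(1) = mex{} = 0
G(2) = mex{0} = 1
G(3) = mex{0} = 1
G(4) = mex{1,0} = 2
G(5) = mex{1,0,0} = 2
G(6) = mex{2,1,0} = 3
G(7) = mex{2,1,1} = 0
G(8) = mex{3,2,1} = 0
G(9) = mex{0,2,2,0} = 1
G(10) = mex{0,3,2,0,0} = 1
G(11) = mex{1,0,3,1,0} = 2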